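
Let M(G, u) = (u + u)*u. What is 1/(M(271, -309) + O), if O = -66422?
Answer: 1/124540 ≈ 8.0295e-6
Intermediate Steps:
M(G, u) = 2*u**2 (M(G, u) = (2*u)*u = 2*u**2)
1/(M(271, -309) + O) = 1/(2*(-309)**2 - 66422) = 1/(2*95481 - 66422) = 1/(190962 - 66422) = 1/124540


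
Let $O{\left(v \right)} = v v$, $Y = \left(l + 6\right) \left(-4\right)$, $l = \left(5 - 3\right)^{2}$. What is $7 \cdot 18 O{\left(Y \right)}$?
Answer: $201600$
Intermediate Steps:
$l = 4$ ($l = 2^{2} = 4$)
$Y = -40$ ($Y = \left(4 + 6\right) \left(-4\right) = 10 \left(-4\right) = -40$)
$O{\left(v \right)} = v^{2}$
$7 \cdot 18 O{\left(Y \right)} = 7 \cdot 18 \left(-40\right)^{2} = 126 \cdot 1600 = 201600$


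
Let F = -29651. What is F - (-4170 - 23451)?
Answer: -2030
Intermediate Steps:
F - (-4170 - 23451) = -29651 - (-4170 - 23451) = -29651 - 1*(-27621) = -29651 + 27621 = -2030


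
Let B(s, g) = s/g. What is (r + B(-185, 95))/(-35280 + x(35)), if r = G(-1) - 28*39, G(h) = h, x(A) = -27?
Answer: 20804/670833 ≈ 0.031012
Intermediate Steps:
r = -1093 (r = -1 - 28*39 = -1 - 1092 = -1093)
(r + B(-185, 95))/(-35280 + x(35)) = (-1093 - 185/95)/(-35280 - 27) = (-1093 - 185*1/95)/(-35307) = (-1093 - 37/19)*(-1/35307) = -20804/19*(-1/35307) = 20804/670833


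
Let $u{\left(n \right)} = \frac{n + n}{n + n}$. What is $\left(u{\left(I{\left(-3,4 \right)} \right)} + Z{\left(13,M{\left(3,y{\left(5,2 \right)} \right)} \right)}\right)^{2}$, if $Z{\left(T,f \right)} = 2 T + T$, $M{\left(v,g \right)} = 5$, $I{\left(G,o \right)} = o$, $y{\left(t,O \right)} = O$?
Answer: $1600$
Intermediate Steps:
$Z{\left(T,f \right)} = 3 T$
$u{\left(n \right)} = 1$ ($u{\left(n \right)} = \frac{2 n}{2 n} = 2 n \frac{1}{2 n} = 1$)
$\left(u{\left(I{\left(-3,4 \right)} \right)} + Z{\left(13,M{\left(3,y{\left(5,2 \right)} \right)} \right)}\right)^{2} = \left(1 + 3 \cdot 13\right)^{2} = \left(1 + 39\right)^{2} = 40^{2} = 1600$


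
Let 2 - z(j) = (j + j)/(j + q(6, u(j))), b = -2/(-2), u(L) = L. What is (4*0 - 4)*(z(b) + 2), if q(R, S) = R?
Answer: -104/7 ≈ -14.857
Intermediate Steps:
b = 1 (b = -2*(-½) = 1)
z(j) = 2 - 2*j/(6 + j) (z(j) = 2 - (j + j)/(j + 6) = 2 - 2*j/(6 + j))
(4*0 - 4)*(z(b) + 2) = (4*0 - 4)*(12/(6 + 1) + 2) = (0 - 4)*(12/7 + 2) = -4*(12*(⅐) + 2) = -4*(12/7 + 2) = -4*26/7 = -104/7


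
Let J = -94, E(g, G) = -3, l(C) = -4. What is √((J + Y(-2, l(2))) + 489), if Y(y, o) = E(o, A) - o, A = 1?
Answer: 6*√11 ≈ 19.900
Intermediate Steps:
Y(y, o) = -3 - o
√((J + Y(-2, l(2))) + 489) = √((-94 + (-3 - 1*(-4))) + 489) = √((-94 + (-3 + 4)) + 489) = √((-94 + 1) + 489) = √(-93 + 489) = √396 = 6*√11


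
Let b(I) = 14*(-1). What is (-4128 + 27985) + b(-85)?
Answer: 23843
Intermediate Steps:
b(I) = -14
(-4128 + 27985) + b(-85) = (-4128 + 27985) - 14 = 23857 - 14 = 23843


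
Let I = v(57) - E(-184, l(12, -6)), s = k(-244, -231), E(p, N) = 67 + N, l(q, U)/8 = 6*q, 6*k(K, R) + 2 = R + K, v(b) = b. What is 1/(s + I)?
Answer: -2/1331 ≈ -0.0015026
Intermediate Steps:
k(K, R) = -⅓ + K/6 + R/6 (k(K, R) = -⅓ + (R + K)/6 = -⅓ + (K + R)/6 = -⅓ + (K/6 + R/6) = -⅓ + K/6 + R/6)
l(q, U) = 48*q (l(q, U) = 8*(6*q) = 48*q)
s = -159/2 (s = -⅓ + (⅙)*(-244) + (⅙)*(-231) = -⅓ - 122/3 - 77/2 = -159/2 ≈ -79.500)
I = -586 (I = 57 - (67 + 48*12) = 57 - (67 + 576) = 57 - 1*643 = 57 - 643 = -586)
1/(s + I) = 1/(-159/2 - 586) = 1/(-1331/2) = -2/1331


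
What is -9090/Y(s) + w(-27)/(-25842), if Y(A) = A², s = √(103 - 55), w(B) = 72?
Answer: -6525201/34456 ≈ -189.38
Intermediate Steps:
s = 4*√3 (s = √48 = 4*√3 ≈ 6.9282)
-9090/Y(s) + w(-27)/(-25842) = -9090/((4*√3)²) + 72/(-25842) = -9090/48 + 72*(-1/25842) = -9090*1/48 - 12/4307 = -1515/8 - 12/4307 = -6525201/34456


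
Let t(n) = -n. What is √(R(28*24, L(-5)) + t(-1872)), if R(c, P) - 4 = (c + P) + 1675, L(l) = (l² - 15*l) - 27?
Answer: 2*√1074 ≈ 65.544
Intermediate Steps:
L(l) = -27 + l² - 15*l
R(c, P) = 1679 + P + c (R(c, P) = 4 + ((c + P) + 1675) = 4 + ((P + c) + 1675) = 4 + (1675 + P + c) = 1679 + P + c)
√(R(28*24, L(-5)) + t(-1872)) = √((1679 + (-27 + (-5)² - 15*(-5)) + 28*24) - 1*(-1872)) = √((1679 + (-27 + 25 + 75) + 672) + 1872) = √((1679 + 73 + 672) + 1872) = √(2424 + 1872) = √4296 = 2*√1074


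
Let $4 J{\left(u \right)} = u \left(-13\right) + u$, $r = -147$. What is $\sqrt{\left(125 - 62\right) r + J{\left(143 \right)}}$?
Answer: $i \sqrt{9690} \approx 98.438 i$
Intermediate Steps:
$J{\left(u \right)} = - 3 u$ ($J{\left(u \right)} = \frac{u \left(-13\right) + u}{4} = \frac{- 13 u + u}{4} = \frac{\left(-12\right) u}{4} = - 3 u$)
$\sqrt{\left(125 - 62\right) r + J{\left(143 \right)}} = \sqrt{\left(125 - 62\right) \left(-147\right) - 429} = \sqrt{63 \left(-147\right) - 429} = \sqrt{-9261 - 429} = \sqrt{-9690} = i \sqrt{9690}$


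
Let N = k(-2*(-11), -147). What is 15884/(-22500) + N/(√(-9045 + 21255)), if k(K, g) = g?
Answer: -3971/5625 - 49*√12210/4070 ≈ -2.0363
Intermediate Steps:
N = -147
15884/(-22500) + N/(√(-9045 + 21255)) = 15884/(-22500) - 147/√(-9045 + 21255) = 15884*(-1/22500) - 147*√12210/12210 = -3971/5625 - 49*√12210/4070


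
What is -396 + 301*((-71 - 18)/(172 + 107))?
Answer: -137273/279 ≈ -492.02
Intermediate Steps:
-396 + 301*((-71 - 18)/(172 + 107)) = -396 + 301*(-89/279) = -396 - 26789/279 = -137273/279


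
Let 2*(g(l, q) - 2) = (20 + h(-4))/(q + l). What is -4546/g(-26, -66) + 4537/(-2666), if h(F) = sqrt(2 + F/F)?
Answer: -258864655863/107618422 - 836464*sqrt(3)/121101 ≈ -2417.4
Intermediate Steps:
h(F) = sqrt(3) (h(F) = sqrt(2 + 1) = sqrt(3))
g(l, q) = 2 + (20 + sqrt(3))/(2*(l + q)) (g(l, q) = 2 + ((20 + sqrt(3))/(q + l))/2 = 2 + ((20 + sqrt(3))/(l + q))/2 = 2 + (20 + sqrt(3))/(2*(l + q)))
-4546/g(-26, -66) + 4537/(-2666) = -4546*(-26 - 66)/(10 + sqrt(3)/2 + 2*(-26) + 2*(-66)) + 4537/(-2666) = -4546*(-92/(10 + sqrt(3)/2 - 52 - 132)) + 4537*(-1/2666) = -4546*(-92/(-174 + sqrt(3)/2)) - 4537/2666 = -4546/(87/46 - sqrt(3)/184) - 4537/2666 = -4537/2666 - 4546/(87/46 - sqrt(3)/184)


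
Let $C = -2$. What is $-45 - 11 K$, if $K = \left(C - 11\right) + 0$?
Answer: $98$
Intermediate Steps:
$K = -13$ ($K = \left(-2 - 11\right) + 0 = -13 + 0 = -13$)
$-45 - 11 K = -45 - -143 = -45 + 143 = 98$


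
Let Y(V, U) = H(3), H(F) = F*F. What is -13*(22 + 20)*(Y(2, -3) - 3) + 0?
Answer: -3276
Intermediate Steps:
H(F) = F**2
Y(V, U) = 9 (Y(V, U) = 3**2 = 9)
-13*(22 + 20)*(Y(2, -3) - 3) + 0 = -13*(22 + 20)*(9 - 3) + 0 = -546*6 + 0 = -13*252 + 0 = -3276 + 0 = -3276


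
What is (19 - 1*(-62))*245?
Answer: 19845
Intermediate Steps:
(19 - 1*(-62))*245 = (19 + 62)*245 = 81*245 = 19845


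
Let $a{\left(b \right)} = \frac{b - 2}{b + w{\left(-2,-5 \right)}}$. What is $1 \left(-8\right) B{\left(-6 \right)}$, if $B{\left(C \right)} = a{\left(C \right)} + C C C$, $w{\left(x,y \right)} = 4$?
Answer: $1696$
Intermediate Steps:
$a{\left(b \right)} = \frac{-2 + b}{4 + b}$ ($a{\left(b \right)} = \frac{b - 2}{b + 4} = \frac{-2 + b}{4 + b}$)
$B{\left(C \right)} = C^{3} + \frac{-2 + C}{4 + C}$ ($B{\left(C \right)} = \frac{-2 + C}{4 + C} + C C C = \frac{-2 + C}{4 + C} + C^{2} C = \frac{-2 + C}{4 + C} + C^{3} = C^{3} + \frac{-2 + C}{4 + C}$)
$1 \left(-8\right) B{\left(-6 \right)} = 1 \left(-8\right) \frac{-2 - 6 + \left(-6\right)^{3} \left(4 - 6\right)}{4 - 6} = - 8 \frac{-2 - 6 - -432}{-2} = - 8 \left(- \frac{-2 - 6 + 432}{2}\right) = - 8 \left(\left(- \frac{1}{2}\right) 424\right) = \left(-8\right) \left(-212\right) = 1696$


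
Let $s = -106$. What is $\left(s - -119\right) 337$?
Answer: $4381$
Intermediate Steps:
$\left(s - -119\right) 337 = \left(-106 - -119\right) 337 = \left(-106 + \left(-130 + 249\right)\right) 337 = \left(-106 + 119\right) 337 = 13 \cdot 337 = 4381$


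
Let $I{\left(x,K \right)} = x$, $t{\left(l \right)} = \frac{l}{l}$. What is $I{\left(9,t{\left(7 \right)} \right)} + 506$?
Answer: $515$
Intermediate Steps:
$t{\left(l \right)} = 1$
$I{\left(9,t{\left(7 \right)} \right)} + 506 = 9 + 506 = 515$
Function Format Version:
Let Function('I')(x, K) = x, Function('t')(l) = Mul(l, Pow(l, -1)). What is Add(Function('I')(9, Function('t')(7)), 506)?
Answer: 515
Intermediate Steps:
Function('t')(l) = 1
Add(Function('I')(9, Function('t')(7)), 506) = Add(9, 506) = 515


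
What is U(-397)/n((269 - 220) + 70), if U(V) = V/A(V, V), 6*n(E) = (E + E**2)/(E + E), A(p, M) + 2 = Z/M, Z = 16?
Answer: 157609/8100 ≈ 19.458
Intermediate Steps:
A(p, M) = -2 + 16/M
n(E) = (E + E**2)/(12*E) (n(E) = ((E + E**2)/(E + E))/6 = ((E + E**2)/((2*E)))/6 = ((E + E**2)*(1/(2*E)))/6 = ((E + E**2)/(2*E))/6 = (E + E**2)/(12*E))
U(V) = V/(-2 + 16/V)
U(-397)/n((269 - 220) + 70) = (-1*(-397)**2/(-16 + 2*(-397)))/(1/12 + ((269 - 220) + 70)/12) = (-1*157609/(-16 - 794))/(1/12 + (49 + 70)/12) = (-1*157609/(-810))/(1/12 + (1/12)*119) = (-1*157609*(-1/810))/(1/12 + 119/12) = (157609/810)/10 = (157609/810)*(1/10) = 157609/8100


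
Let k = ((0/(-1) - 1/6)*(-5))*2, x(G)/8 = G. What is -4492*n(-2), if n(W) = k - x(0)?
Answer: -22460/3 ≈ -7486.7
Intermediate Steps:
x(G) = 8*G
k = 5/3 (k = ((0*(-1) - 1*1/6)*(-5))*2 = ((0 - 1/6)*(-5))*2 = -1/6*(-5)*2 = (5/6)*2 = 5/3 ≈ 1.6667)
n(W) = 5/3 (n(W) = 5/3 - 8*0 = 5/3 - 1*0 = 5/3 + 0 = 5/3)
-4492*n(-2) = -4492*5/3 = -22460/3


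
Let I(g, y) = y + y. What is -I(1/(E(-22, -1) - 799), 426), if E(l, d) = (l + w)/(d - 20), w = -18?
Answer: -852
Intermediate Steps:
E(l, d) = (-18 + l)/(-20 + d) (E(l, d) = (l - 18)/(d - 20) = (-18 + l)/(-20 + d))
I(g, y) = 2*y
-I(1/(E(-22, -1) - 799), 426) = -2*426 = -1*852 = -852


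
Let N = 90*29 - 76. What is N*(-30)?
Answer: -76020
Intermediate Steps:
N = 2534 (N = 2610 - 76 = 2534)
N*(-30) = 2534*(-30) = -76020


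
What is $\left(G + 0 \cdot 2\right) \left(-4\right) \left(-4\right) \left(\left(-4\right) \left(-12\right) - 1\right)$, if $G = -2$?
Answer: $-1504$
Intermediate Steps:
$\left(G + 0 \cdot 2\right) \left(-4\right) \left(-4\right) \left(\left(-4\right) \left(-12\right) - 1\right) = \left(-2 + 0 \cdot 2\right) \left(-4\right) \left(-4\right) \left(\left(-4\right) \left(-12\right) - 1\right) = \left(-2 + 0\right) \left(-4\right) \left(-4\right) \left(48 - 1\right) = \left(-2\right) \left(-4\right) \left(-4\right) 47 = 8 \left(-4\right) 47 = \left(-32\right) 47 = -1504$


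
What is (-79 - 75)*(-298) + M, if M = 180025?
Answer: 225917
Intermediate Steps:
(-79 - 75)*(-298) + M = (-79 - 75)*(-298) + 180025 = -154*(-298) + 180025 = 45892 + 180025 = 225917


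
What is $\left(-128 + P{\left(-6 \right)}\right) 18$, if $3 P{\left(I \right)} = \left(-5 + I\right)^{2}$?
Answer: $-1578$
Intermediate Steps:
$P{\left(I \right)} = \frac{\left(-5 + I\right)^{2}}{3}$
$\left(-128 + P{\left(-6 \right)}\right) 18 = \left(-128 + \frac{\left(-5 - 6\right)^{2}}{3}\right) 18 = \left(-128 + \frac{\left(-11\right)^{2}}{3}\right) 18 = \left(-128 + \frac{1}{3} \cdot 121\right) 18 = \left(-128 + \frac{121}{3}\right) 18 = \left(- \frac{263}{3}\right) 18 = -1578$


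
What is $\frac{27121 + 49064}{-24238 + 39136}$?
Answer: $\frac{25395}{4966} \approx 5.1138$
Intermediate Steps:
$\frac{27121 + 49064}{-24238 + 39136} = \frac{76185}{14898} = 76185 \cdot \frac{1}{14898} = \frac{25395}{4966}$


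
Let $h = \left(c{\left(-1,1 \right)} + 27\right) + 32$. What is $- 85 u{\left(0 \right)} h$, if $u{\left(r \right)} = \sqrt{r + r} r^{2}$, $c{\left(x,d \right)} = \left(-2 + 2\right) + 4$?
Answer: $0$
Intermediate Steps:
$c{\left(x,d \right)} = 4$ ($c{\left(x,d \right)} = 0 + 4 = 4$)
$u{\left(r \right)} = \sqrt{2} r^{\frac{5}{2}}$ ($u{\left(r \right)} = \sqrt{2 r} r^{2} = \sqrt{2} \sqrt{r} r^{2} = \sqrt{2} r^{\frac{5}{2}}$)
$h = 63$ ($h = \left(4 + 27\right) + 32 = 31 + 32 = 63$)
$- 85 u{\left(0 \right)} h = - 85 \sqrt{2} \cdot 0^{\frac{5}{2}} \cdot 63 = - 85 \sqrt{2} \cdot 0 \cdot 63 = \left(-85\right) 0 \cdot 63 = 0 \cdot 63 = 0$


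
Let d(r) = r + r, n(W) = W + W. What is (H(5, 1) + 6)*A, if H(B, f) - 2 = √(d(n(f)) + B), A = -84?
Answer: -924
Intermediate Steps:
n(W) = 2*W
d(r) = 2*r
H(B, f) = 2 + √(B + 4*f) (H(B, f) = 2 + √(2*(2*f) + B) = 2 + √(4*f + B) = 2 + √(B + 4*f))
(H(5, 1) + 6)*A = ((2 + √(5 + 4*1)) + 6)*(-84) = ((2 + √(5 + 4)) + 6)*(-84) = ((2 + √9) + 6)*(-84) = ((2 + 3) + 6)*(-84) = (5 + 6)*(-84) = 11*(-84) = -924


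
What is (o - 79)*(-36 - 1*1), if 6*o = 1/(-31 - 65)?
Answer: 1683685/576 ≈ 2923.1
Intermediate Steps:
o = -1/576 (o = 1/(6*(-31 - 65)) = (1/6)/(-96) = (1/6)*(-1/96) = -1/576 ≈ -0.0017361)
(o - 79)*(-36 - 1*1) = (-1/576 - 79)*(-36 - 1*1) = -45505*(-36 - 1)/576 = -45505/576*(-37) = 1683685/576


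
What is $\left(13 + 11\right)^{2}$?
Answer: $576$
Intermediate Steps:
$\left(13 + 11\right)^{2} = 24^{2} = 576$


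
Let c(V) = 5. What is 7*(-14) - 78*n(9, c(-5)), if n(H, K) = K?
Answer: -488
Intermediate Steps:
7*(-14) - 78*n(9, c(-5)) = 7*(-14) - 78*5 = -98 - 390 = -488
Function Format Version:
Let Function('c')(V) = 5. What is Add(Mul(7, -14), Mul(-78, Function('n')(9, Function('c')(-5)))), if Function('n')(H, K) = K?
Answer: -488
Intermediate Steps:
Add(Mul(7, -14), Mul(-78, Function('n')(9, Function('c')(-5)))) = Add(Mul(7, -14), Mul(-78, 5)) = Add(-98, -390) = -488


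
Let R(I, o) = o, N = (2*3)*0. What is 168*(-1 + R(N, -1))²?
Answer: 672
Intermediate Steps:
N = 0 (N = 6*0 = 0)
168*(-1 + R(N, -1))² = 168*(-1 - 1)² = 168*(-2)² = 168*4 = 672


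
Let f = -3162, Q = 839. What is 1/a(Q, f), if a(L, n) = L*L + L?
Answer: 1/704760 ≈ 1.4189e-6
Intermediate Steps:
a(L, n) = L + L² (a(L, n) = L² + L = L + L²)
1/a(Q, f) = 1/(839*(1 + 839)) = 1/(839*840) = 1/704760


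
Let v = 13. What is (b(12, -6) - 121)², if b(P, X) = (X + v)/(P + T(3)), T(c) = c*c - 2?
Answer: 5253264/361 ≈ 14552.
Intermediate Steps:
T(c) = -2 + c² (T(c) = c² - 2 = -2 + c²)
b(P, X) = (13 + X)/(7 + P) (b(P, X) = (X + 13)/(P + (-2 + 3²)) = (13 + X)/(P + (-2 + 9)) = (13 + X)/(P + 7) = (13 + X)/(7 + P))
(b(12, -6) - 121)² = ((13 - 6)/(7 + 12) - 121)² = (7/19 - 121)² = (-2292/19)² = 5253264/361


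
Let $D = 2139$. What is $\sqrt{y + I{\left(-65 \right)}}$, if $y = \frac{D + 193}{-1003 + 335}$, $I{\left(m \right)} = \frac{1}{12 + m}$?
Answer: $\frac{7 i \sqrt{5611534}}{8851} \approx 1.8735 i$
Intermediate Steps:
$y = - \frac{583}{167}$ ($y = \frac{2139 + 193}{-1003 + 335} = \frac{2332}{-668} = 2332 \left(- \frac{1}{668}\right) = - \frac{583}{167} \approx -3.491$)
$\sqrt{y + I{\left(-65 \right)}} = \sqrt{- \frac{583}{167} + \frac{1}{12 - 65}} = \sqrt{- \frac{583}{167} + \frac{1}{-53}} = \sqrt{- \frac{583}{167} - \frac{1}{53}} = \sqrt{- \frac{31066}{8851}} = \frac{7 i \sqrt{5611534}}{8851}$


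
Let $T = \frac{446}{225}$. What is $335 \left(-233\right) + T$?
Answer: $- \frac{17561929}{225} \approx -78053.0$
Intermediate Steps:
$T = \frac{446}{225}$ ($T = 446 \cdot \frac{1}{225} = \frac{446}{225} \approx 1.9822$)
$335 \left(-233\right) + T = 335 \left(-233\right) + \frac{446}{225} = -78055 + \frac{446}{225} = - \frac{17561929}{225}$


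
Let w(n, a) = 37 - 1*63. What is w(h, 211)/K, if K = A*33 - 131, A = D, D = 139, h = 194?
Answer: -13/2228 ≈ -0.0058348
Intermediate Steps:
w(n, a) = -26 (w(n, a) = 37 - 63 = -26)
A = 139
K = 4456 (K = 139*33 - 131 = 4587 - 131 = 4456)
w(h, 211)/K = -26/4456 = -26*1/4456 = -13/2228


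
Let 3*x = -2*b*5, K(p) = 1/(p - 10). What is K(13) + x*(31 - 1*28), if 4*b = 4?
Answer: -29/3 ≈ -9.6667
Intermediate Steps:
b = 1 (b = (¼)*4 = 1)
K(p) = 1/(-10 + p)
x = -10/3 (x = (-2*1*5)/3 = (-2*5)/3 = (⅓)*(-10) = -10/3 ≈ -3.3333)
K(13) + x*(31 - 1*28) = 1/(-10 + 13) - 10*(31 - 1*28)/3 = 1/3 - 10*(31 - 28)/3 = ⅓ - 10/3*3 = ⅓ - 10 = -29/3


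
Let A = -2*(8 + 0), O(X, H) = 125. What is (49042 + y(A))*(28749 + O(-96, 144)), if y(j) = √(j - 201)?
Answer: 1416038708 + 28874*I*√217 ≈ 1.416e+9 + 4.2534e+5*I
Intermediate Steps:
A = -16 (A = -2*8 = -16)
y(j) = √(-201 + j)
(49042 + y(A))*(28749 + O(-96, 144)) = (49042 + √(-201 - 16))*(28749 + 125) = (49042 + √(-217))*28874 = (49042 + I*√217)*28874 = 1416038708 + 28874*I*√217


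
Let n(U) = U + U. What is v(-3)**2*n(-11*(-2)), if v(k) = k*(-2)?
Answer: 1584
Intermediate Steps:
v(k) = -2*k
n(U) = 2*U
v(-3)**2*n(-11*(-2)) = (-2*(-3))**2*(2*(-11*(-2))) = 6**2*(2*22) = 36*44 = 1584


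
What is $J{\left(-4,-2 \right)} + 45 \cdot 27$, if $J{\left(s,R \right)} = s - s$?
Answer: $1215$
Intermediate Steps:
$J{\left(s,R \right)} = 0$
$J{\left(-4,-2 \right)} + 45 \cdot 27 = 0 + 45 \cdot 27 = 0 + 1215 = 1215$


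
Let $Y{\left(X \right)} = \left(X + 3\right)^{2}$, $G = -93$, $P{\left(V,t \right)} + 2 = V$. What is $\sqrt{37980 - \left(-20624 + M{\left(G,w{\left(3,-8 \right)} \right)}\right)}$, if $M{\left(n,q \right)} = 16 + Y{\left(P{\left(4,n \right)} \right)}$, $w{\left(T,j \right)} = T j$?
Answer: $9 \sqrt{723} \approx 242.0$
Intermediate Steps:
$P{\left(V,t \right)} = -2 + V$
$Y{\left(X \right)} = \left(3 + X\right)^{2}$
$M{\left(n,q \right)} = 41$ ($M{\left(n,q \right)} = 16 + \left(3 + \left(-2 + 4\right)\right)^{2} = 16 + \left(3 + 2\right)^{2} = 16 + 5^{2} = 16 + 25 = 41$)
$\sqrt{37980 - \left(-20624 + M{\left(G,w{\left(3,-8 \right)} \right)}\right)} = \sqrt{37980 + \left(20624 - 41\right)} = \sqrt{37980 + 20583} = \sqrt{58563} = 9 \sqrt{723}$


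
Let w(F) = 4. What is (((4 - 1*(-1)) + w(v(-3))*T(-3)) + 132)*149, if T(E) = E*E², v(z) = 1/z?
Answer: 4321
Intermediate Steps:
v(z) = 1/z
T(E) = E³
(((4 - 1*(-1)) + w(v(-3))*T(-3)) + 132)*149 = (((4 - 1*(-1)) + 4*(-3)³) + 132)*149 = (((4 + 1) + 4*(-27)) + 132)*149 = ((5 - 108) + 132)*149 = (-103 + 132)*149 = 29*149 = 4321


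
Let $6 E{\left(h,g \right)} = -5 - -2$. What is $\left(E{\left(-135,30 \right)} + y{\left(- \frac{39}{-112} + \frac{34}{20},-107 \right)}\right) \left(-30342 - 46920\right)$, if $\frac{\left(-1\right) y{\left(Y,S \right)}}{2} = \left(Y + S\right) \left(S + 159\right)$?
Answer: $- \frac{29514624834}{35} \approx -8.4328 \cdot 10^{8}$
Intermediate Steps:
$E{\left(h,g \right)} = - \frac{1}{2}$ ($E{\left(h,g \right)} = \frac{-5 - -2}{6} = \frac{-5 + 2}{6} = \frac{1}{6} \left(-3\right) = - \frac{1}{2}$)
$y{\left(Y,S \right)} = - 2 \left(159 + S\right) \left(S + Y\right)$ ($y{\left(Y,S \right)} = - 2 \left(Y + S\right) \left(S + 159\right) = - 2 \left(S + Y\right) \left(159 + S\right) = - 2 \left(159 + S\right) \left(S + Y\right)$)
$\left(E{\left(-135,30 \right)} + y{\left(- \frac{39}{-112} + \frac{34}{20},-107 \right)}\right) \left(-30342 - 46920\right) = \left(- \frac{1}{2} - \left(-34026 + 22898 + 104 \left(- \frac{39}{-112} + \frac{34}{20}\right)\right)\right) \left(-30342 - 46920\right) = \left(- \frac{1}{2} - \left(-11128 + 104 \left(\left(-39\right) \left(- \frac{1}{112}\right) + 34 \cdot \frac{1}{20}\right)\right)\right) \left(-77262\right) = \left(- \frac{1}{2} - \left(-11128 + 104 \left(\frac{39}{112} + \frac{17}{10}\right)\right)\right) \left(-77262\right) = \left(- \frac{1}{2} - \left(- \frac{2933467}{280} - \frac{122729}{280}\right)\right) \left(-77262\right) = \left(- \frac{1}{2} + \left(34026 - \frac{182373}{280} - 22898 + \frac{122729}{280}\right)\right) \left(-77262\right) = \left(- \frac{1}{2} + \frac{764049}{70}\right) \left(-77262\right) = \frac{382007}{35} \left(-77262\right) = - \frac{29514624834}{35}$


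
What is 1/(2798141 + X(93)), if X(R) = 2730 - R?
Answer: 1/2800778 ≈ 3.5704e-7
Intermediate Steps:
1/(2798141 + X(93)) = 1/(2798141 + (2730 - 1*93)) = 1/(2798141 + (2730 - 93)) = 1/(2798141 + 2637) = 1/2800778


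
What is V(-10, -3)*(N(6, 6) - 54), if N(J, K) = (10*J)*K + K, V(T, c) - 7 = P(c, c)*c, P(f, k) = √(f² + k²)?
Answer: 2184 - 2808*√2 ≈ -1787.1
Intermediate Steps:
V(T, c) = 7 + c*√2*√(c²) (V(T, c) = 7 + √(c² + c²)*c = 7 + √(2*c²)*c = 7 + (√2*√(c²))*c = 7 + c*√2*√(c²))
N(J, K) = K + 10*J*K (N(J, K) = 10*J*K + K = K + 10*J*K)
V(-10, -3)*(N(6, 6) - 54) = (7 - 3*√2*√((-3)²))*(6*(1 + 10*6) - 54) = (7 - 3*√2*√9)*(6*(1 + 60) - 54) = (7 - 3*√2*3)*(6*61 - 54) = (7 - 9*√2)*(366 - 54) = (7 - 9*√2)*312 = 2184 - 2808*√2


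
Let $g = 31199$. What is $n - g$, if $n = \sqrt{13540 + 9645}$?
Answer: $-31199 + \sqrt{23185} \approx -31047.0$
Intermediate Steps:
$n = \sqrt{23185} \approx 152.27$
$n - g = \sqrt{23185} - 31199 = -31199 + \sqrt{23185}$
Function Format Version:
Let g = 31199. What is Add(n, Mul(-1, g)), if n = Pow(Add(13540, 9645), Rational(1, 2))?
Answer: Add(-31199, Pow(23185, Rational(1, 2))) ≈ -31047.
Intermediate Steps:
n = Pow(23185, Rational(1, 2)) ≈ 152.27
Add(n, Mul(-1, g)) = Add(Pow(23185, Rational(1, 2)), Mul(-1, 31199)) = Add(Pow(23185, Rational(1, 2)), -31199) = Add(-31199, Pow(23185, Rational(1, 2)))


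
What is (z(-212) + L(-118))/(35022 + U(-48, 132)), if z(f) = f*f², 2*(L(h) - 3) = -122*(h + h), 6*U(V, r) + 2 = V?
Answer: -28541187/105041 ≈ -271.71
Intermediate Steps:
U(V, r) = -⅓ + V/6
L(h) = 3 - 122*h (L(h) = 3 + (-122*(h + h))/2 = 3 + (-244*h)/2 = 3 - 122*h)
z(f) = f³
(z(-212) + L(-118))/(35022 + U(-48, 132)) = ((-212)³ + (3 - 122*(-118)))/(35022 + (-⅓ + (⅙)*(-48))) = (-9528128 + (3 + 14396))/(35022 + (-⅓ - 8)) = (-9528128 + 14399)/(35022 - 25/3) = -9513729/105041/3 = -9513729*3/105041 = -28541187/105041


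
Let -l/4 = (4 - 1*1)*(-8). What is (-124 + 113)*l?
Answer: -1056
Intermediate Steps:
l = 96 (l = -4*(4 - 1*1)*(-8) = -4*(4 - 1)*(-8) = -12*(-8) = -4*(-24) = 96)
(-124 + 113)*l = (-124 + 113)*96 = -11*96 = -1056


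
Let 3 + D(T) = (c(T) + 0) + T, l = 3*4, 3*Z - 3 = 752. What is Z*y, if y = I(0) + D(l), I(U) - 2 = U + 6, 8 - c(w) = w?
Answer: 9815/3 ≈ 3271.7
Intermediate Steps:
Z = 755/3 (Z = 1 + (1/3)*752 = 1 + 752/3 = 755/3 ≈ 251.67)
c(w) = 8 - w
I(U) = 8 + U (I(U) = 2 + (U + 6) = 2 + (6 + U) = 8 + U)
l = 12
D(T) = 5 (D(T) = -3 + (((8 - T) + 0) + T) = -3 + ((8 - T) + T) = -3 + 8 = 5)
y = 13 (y = (8 + 0) + 5 = 8 + 5 = 13)
Z*y = (755/3)*13 = 9815/3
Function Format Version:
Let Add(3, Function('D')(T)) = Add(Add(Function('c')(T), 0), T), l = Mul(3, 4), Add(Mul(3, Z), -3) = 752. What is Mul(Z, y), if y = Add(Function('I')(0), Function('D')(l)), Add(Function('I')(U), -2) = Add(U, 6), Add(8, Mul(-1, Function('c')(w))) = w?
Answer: Rational(9815, 3) ≈ 3271.7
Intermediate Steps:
Z = Rational(755, 3) (Z = Add(1, Mul(Rational(1, 3), 752)) = Add(1, Rational(752, 3)) = Rational(755, 3) ≈ 251.67)
Function('c')(w) = Add(8, Mul(-1, w))
Function('I')(U) = Add(8, U) (Function('I')(U) = Add(2, Add(U, 6)) = Add(2, Add(6, U)) = Add(8, U))
l = 12
Function('D')(T) = 5 (Function('D')(T) = Add(-3, Add(Add(Add(8, Mul(-1, T)), 0), T)) = Add(-3, Add(Add(8, Mul(-1, T)), T)) = Add(-3, 8) = 5)
y = 13 (y = Add(Add(8, 0), 5) = Add(8, 5) = 13)
Mul(Z, y) = Mul(Rational(755, 3), 13) = Rational(9815, 3)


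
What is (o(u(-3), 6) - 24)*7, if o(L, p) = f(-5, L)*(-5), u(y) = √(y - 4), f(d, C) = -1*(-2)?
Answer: -238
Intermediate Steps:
f(d, C) = 2
u(y) = √(-4 + y)
o(L, p) = -10 (o(L, p) = 2*(-5) = -10)
(o(u(-3), 6) - 24)*7 = (-10 - 24)*7 = -34*7 = -238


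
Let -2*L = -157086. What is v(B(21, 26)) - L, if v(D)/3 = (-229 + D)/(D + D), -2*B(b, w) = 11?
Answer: -1726539/22 ≈ -78479.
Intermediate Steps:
L = 78543 (L = -½*(-157086) = 78543)
B(b, w) = -11/2 (B(b, w) = -½*11 = -11/2)
v(D) = 3*(-229 + D)/(2*D) (v(D) = 3*((-229 + D)/(D + D)) = 3*((-229 + D)/((2*D))) = 3*((-229 + D)*(1/(2*D))) = 3*((-229 + D)/(2*D)) = 3*(-229 + D)/(2*D))
v(B(21, 26)) - L = 3*(-229 - 11/2)/(2*(-11/2)) - 1*78543 = (3/2)*(-2/11)*(-469/2) - 78543 = 1407/22 - 78543 = -1726539/22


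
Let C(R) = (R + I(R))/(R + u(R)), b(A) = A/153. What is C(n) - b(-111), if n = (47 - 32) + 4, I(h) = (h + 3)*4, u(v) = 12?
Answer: 6604/1581 ≈ 4.1771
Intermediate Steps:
b(A) = A/153 (b(A) = A*(1/153) = A/153)
I(h) = 12 + 4*h (I(h) = (3 + h)*4 = 12 + 4*h)
n = 19 (n = 15 + 4 = 19)
C(R) = (12 + 5*R)/(12 + R) (C(R) = (R + (12 + 4*R))/(R + 12) = (12 + 5*R)/(12 + R))
C(n) - b(-111) = (12 + 5*19)/(12 + 19) - (-111)/153 = (12 + 95)/31 - 1*(-37/51) = (1/31)*107 + 37/51 = 107/31 + 37/51 = 6604/1581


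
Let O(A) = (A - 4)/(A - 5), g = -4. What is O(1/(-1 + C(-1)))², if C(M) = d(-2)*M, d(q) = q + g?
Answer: 361/576 ≈ 0.62674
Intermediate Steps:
d(q) = -4 + q (d(q) = q - 4 = -4 + q)
C(M) = -6*M (C(M) = (-4 - 2)*M = -6*M)
O(A) = (-4 + A)/(-5 + A)
O(1/(-1 + C(-1)))² = ((-4 + 1/(-1 - 6*(-1)))/(-5 + 1/(-1 - 6*(-1))))² = ((-4 + 1/(-1 + 6))/(-5 + 1/(-1 + 6)))² = ((-4 + 1/5)/(-5 + 1/5))² = ((-4 + ⅕)/(-5 + ⅕))² = (-19/5/(-24/5))² = (-5/24*(-19/5))² = (19/24)² = 361/576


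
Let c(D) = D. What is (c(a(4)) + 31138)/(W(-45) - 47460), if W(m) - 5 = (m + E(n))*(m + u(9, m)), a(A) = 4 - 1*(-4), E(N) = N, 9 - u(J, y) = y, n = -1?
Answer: -31146/47869 ≈ -0.65065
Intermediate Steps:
u(J, y) = 9 - y
a(A) = 8 (a(A) = 4 + 4 = 8)
W(m) = -4 + 9*m (W(m) = 5 + (m - 1)*(m + (9 - m)) = 5 + (-1 + m)*9 = 5 + (-9 + 9*m) = -4 + 9*m)
(c(a(4)) + 31138)/(W(-45) - 47460) = (8 + 31138)/((-4 + 9*(-45)) - 47460) = 31146/((-4 - 405) - 47460) = 31146/(-409 - 47460) = 31146/(-47869) = 31146*(-1/47869) = -31146/47869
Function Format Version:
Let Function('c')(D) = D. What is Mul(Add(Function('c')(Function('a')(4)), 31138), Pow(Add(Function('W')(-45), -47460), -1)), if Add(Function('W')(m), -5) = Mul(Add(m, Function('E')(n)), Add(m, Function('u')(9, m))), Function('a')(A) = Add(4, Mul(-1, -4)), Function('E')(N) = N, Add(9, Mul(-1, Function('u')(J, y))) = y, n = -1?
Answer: Rational(-31146, 47869) ≈ -0.65065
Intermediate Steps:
Function('u')(J, y) = Add(9, Mul(-1, y))
Function('a')(A) = 8 (Function('a')(A) = Add(4, 4) = 8)
Function('W')(m) = Add(-4, Mul(9, m)) (Function('W')(m) = Add(5, Mul(Add(m, -1), Add(m, Add(9, Mul(-1, m))))) = Add(5, Mul(Add(-1, m), 9)) = Add(5, Add(-9, Mul(9, m))) = Add(-4, Mul(9, m)))
Mul(Add(Function('c')(Function('a')(4)), 31138), Pow(Add(Function('W')(-45), -47460), -1)) = Mul(Add(8, 31138), Pow(Add(Add(-4, Mul(9, -45)), -47460), -1)) = Mul(31146, Pow(Add(Add(-4, -405), -47460), -1)) = Mul(31146, Pow(Add(-409, -47460), -1)) = Mul(31146, Pow(-47869, -1)) = Mul(31146, Rational(-1, 47869)) = Rational(-31146, 47869)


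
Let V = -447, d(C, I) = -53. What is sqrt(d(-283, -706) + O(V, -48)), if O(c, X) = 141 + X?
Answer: 2*sqrt(10) ≈ 6.3246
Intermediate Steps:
sqrt(d(-283, -706) + O(V, -48)) = sqrt(-53 + (141 - 48)) = sqrt(-53 + 93) = sqrt(40) = 2*sqrt(10)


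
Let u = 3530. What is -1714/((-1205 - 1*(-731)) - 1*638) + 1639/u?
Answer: 1968247/981340 ≈ 2.0057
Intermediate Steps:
-1714/((-1205 - 1*(-731)) - 1*638) + 1639/u = -1714/((-1205 - 1*(-731)) - 1*638) + 1639/3530 = -1714/((-1205 + 731) - 638) + 1639*(1/3530) = -1714/(-474 - 638) + 1639/3530 = -1714/(-1112) + 1639/3530 = -1714*(-1/1112) + 1639/3530 = 857/556 + 1639/3530 = 1968247/981340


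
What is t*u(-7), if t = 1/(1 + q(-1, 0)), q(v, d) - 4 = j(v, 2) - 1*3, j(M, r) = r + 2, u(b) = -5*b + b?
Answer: 14/3 ≈ 4.6667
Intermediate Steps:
u(b) = -4*b
j(M, r) = 2 + r
q(v, d) = 5 (q(v, d) = 4 + ((2 + 2) - 1*3) = 4 + (4 - 3) = 4 + 1 = 5)
t = ⅙ (t = 1/(1 + 5) = 1/6 = ⅙ ≈ 0.16667)
t*u(-7) = (-4*(-7))/6 = (⅙)*28 = 14/3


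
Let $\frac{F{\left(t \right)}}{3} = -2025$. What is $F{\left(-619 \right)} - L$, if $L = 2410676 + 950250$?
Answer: $-3367001$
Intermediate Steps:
$F{\left(t \right)} = -6075$ ($F{\left(t \right)} = 3 \left(-2025\right) = -6075$)
$L = 3360926$
$F{\left(-619 \right)} - L = -6075 - 3360926 = -3367001$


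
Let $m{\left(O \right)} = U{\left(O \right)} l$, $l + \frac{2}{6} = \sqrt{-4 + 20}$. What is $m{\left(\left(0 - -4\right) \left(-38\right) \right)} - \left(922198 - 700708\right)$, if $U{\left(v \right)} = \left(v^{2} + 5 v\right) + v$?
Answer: $- \frac{420358}{3} \approx -1.4012 \cdot 10^{5}$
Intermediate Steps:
$U{\left(v \right)} = v^{2} + 6 v$
$l = \frac{11}{3}$ ($l = - \frac{1}{3} + \sqrt{-4 + 20} = - \frac{1}{3} + \sqrt{16} = - \frac{1}{3} + 4 = \frac{11}{3} \approx 3.6667$)
$m{\left(O \right)} = \frac{11 O \left(6 + O\right)}{3}$ ($m{\left(O \right)} = O \left(6 + O\right) \frac{11}{3} = \frac{11 O \left(6 + O\right)}{3}$)
$m{\left(\left(0 - -4\right) \left(-38\right) \right)} - \left(922198 - 700708\right) = \frac{11 \left(0 - -4\right) \left(-38\right) \left(6 + \left(0 - -4\right) \left(-38\right)\right)}{3} - \left(922198 - 700708\right) = \frac{11 \left(0 + 4\right) \left(-38\right) \left(6 + \left(0 + 4\right) \left(-38\right)\right)}{3} - \left(922198 - 700708\right) = \frac{11 \cdot 4 \left(-38\right) \left(6 + 4 \left(-38\right)\right)}{3} - 221490 = \frac{11}{3} \left(-152\right) \left(6 - 152\right) - 221490 = \frac{11}{3} \left(-152\right) \left(-146\right) - 221490 = \frac{244112}{3} - 221490 = - \frac{420358}{3}$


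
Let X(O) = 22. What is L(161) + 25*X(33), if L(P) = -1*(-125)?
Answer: 675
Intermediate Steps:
L(P) = 125
L(161) + 25*X(33) = 125 + 25*22 = 125 + 550 = 675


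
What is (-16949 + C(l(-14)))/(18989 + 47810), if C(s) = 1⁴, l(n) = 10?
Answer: -16948/66799 ≈ -0.25372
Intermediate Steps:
C(s) = 1
(-16949 + C(l(-14)))/(18989 + 47810) = (-16949 + 1)/(18989 + 47810) = -16948/66799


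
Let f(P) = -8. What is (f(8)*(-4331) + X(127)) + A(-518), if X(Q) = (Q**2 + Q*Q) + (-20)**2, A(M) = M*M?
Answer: 335630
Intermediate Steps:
A(M) = M**2
X(Q) = 400 + 2*Q**2 (X(Q) = (Q**2 + Q**2) + 400 = 2*Q**2 + 400 = 400 + 2*Q**2)
(f(8)*(-4331) + X(127)) + A(-518) = (-8*(-4331) + (400 + 2*127**2)) + (-518)**2 = (34648 + (400 + 2*16129)) + 268324 = (34648 + (400 + 32258)) + 268324 = (34648 + 32658) + 268324 = 67306 + 268324 = 335630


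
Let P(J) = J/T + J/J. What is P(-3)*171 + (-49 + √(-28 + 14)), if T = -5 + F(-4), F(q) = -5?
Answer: 1733/10 + I*√14 ≈ 173.3 + 3.7417*I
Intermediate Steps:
T = -10 (T = -5 - 5 = -10)
P(J) = 1 - J/10 (P(J) = J/(-10) + J/J = J*(-⅒) + 1 = -J/10 + 1 = 1 - J/10)
P(-3)*171 + (-49 + √(-28 + 14)) = (1 - ⅒*(-3))*171 + (-49 + √(-28 + 14)) = (1 + 3/10)*171 + (-49 + √(-14)) = (13/10)*171 + (-49 + I*√14) = 2223/10 + (-49 + I*√14) = 1733/10 + I*√14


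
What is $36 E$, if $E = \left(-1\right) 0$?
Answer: $0$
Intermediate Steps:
$E = 0$
$36 E = 36 \cdot 0 = 0$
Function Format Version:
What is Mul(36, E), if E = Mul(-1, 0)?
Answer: 0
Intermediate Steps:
E = 0
Mul(36, E) = Mul(36, 0) = 0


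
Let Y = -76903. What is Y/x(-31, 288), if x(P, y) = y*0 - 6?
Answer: 76903/6 ≈ 12817.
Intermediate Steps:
x(P, y) = -6 (x(P, y) = 0 - 6 = -6)
Y/x(-31, 288) = -76903/(-6) = -76903*(-1/6) = 76903/6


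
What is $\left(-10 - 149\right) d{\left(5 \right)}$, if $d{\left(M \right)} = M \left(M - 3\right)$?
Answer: $-1590$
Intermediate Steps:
$d{\left(M \right)} = M \left(-3 + M\right)$
$\left(-10 - 149\right) d{\left(5 \right)} = \left(-10 - 149\right) 5 \left(-3 + 5\right) = - 159 \cdot 5 \cdot 2 = \left(-159\right) 10 = -1590$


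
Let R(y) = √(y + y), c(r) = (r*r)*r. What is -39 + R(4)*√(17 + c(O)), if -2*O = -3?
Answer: -39 + √163 ≈ -26.233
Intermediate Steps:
O = 3/2 (O = -½*(-3) = 3/2 ≈ 1.5000)
c(r) = r³ (c(r) = r²*r = r³)
R(y) = √2*√y (R(y) = √(2*y) = √2*√y)
-39 + R(4)*√(17 + c(O)) = -39 + (√2*√4)*√(17 + (3/2)³) = -39 + (√2*2)*√(17 + 27/8) = -39 + (2*√2)*√(163/8) = -39 + (2*√2)*(√326/4) = -39 + √163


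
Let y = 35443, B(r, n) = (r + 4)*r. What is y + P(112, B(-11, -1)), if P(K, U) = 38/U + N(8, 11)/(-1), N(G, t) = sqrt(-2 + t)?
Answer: 2728918/77 ≈ 35441.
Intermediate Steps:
B(r, n) = r*(4 + r) (B(r, n) = (4 + r)*r = r*(4 + r))
P(K, U) = -3 + 38/U (P(K, U) = 38/U + sqrt(-2 + 11)/(-1) = 38/U + sqrt(9)*(-1) = 38/U + 3*(-1) = 38/U - 3 = -3 + 38/U)
y + P(112, B(-11, -1)) = 35443 + (-3 + 38/((-11*(4 - 11)))) = 35443 + (-3 + 38/((-11*(-7)))) = 35443 + (-3 + 38/77) = 35443 - 193/77 = 2728918/77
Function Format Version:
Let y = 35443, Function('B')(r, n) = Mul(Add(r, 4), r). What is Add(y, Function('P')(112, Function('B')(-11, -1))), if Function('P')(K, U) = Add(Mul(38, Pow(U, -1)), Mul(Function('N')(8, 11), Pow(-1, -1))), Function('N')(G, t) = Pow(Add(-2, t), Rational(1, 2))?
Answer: Rational(2728918, 77) ≈ 35441.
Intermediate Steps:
Function('B')(r, n) = Mul(r, Add(4, r)) (Function('B')(r, n) = Mul(Add(4, r), r) = Mul(r, Add(4, r)))
Function('P')(K, U) = Add(-3, Mul(38, Pow(U, -1))) (Function('P')(K, U) = Add(Mul(38, Pow(U, -1)), Mul(Pow(Add(-2, 11), Rational(1, 2)), Pow(-1, -1))) = Add(Mul(38, Pow(U, -1)), Mul(Pow(9, Rational(1, 2)), -1)) = Add(Mul(38, Pow(U, -1)), Mul(3, -1)) = Add(Mul(38, Pow(U, -1)), -3) = Add(-3, Mul(38, Pow(U, -1))))
Add(y, Function('P')(112, Function('B')(-11, -1))) = Add(35443, Add(-3, Mul(38, Pow(Mul(-11, Add(4, -11)), -1)))) = Add(35443, Add(-3, Mul(38, Pow(Mul(-11, -7), -1)))) = Add(35443, Add(-3, Mul(38, Pow(77, -1)))) = Add(35443, Add(-3, Mul(38, Rational(1, 77)))) = Add(35443, Add(-3, Rational(38, 77))) = Add(35443, Rational(-193, 77)) = Rational(2728918, 77)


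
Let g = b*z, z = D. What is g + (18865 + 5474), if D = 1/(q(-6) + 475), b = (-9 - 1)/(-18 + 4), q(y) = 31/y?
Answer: 480281517/19733 ≈ 24339.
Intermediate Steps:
b = 5/7 (b = -10/(-14) = -10*(-1/14) = 5/7 ≈ 0.71429)
D = 6/2819 (D = 1/(31/(-6) + 475) = 1/(31*(-⅙) + 475) = 1/(-31/6 + 475) = 1/(2819/6) = 6/2819 ≈ 0.0021284)
z = 6/2819 ≈ 0.0021284
g = 30/19733 (g = (5/7)*(6/2819) = 30/19733 ≈ 0.0015203)
g + (18865 + 5474) = 30/19733 + (18865 + 5474) = 30/19733 + 24339 = 480281517/19733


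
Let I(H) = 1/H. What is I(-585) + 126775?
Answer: 74163374/585 ≈ 1.2678e+5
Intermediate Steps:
I(-585) + 126775 = 1/(-585) + 126775 = -1/585 + 126775 = 74163374/585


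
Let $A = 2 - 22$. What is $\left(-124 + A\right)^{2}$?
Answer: $20736$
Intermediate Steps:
$A = -20$
$\left(-124 + A\right)^{2} = \left(-124 - 20\right)^{2} = \left(-144\right)^{2} = 20736$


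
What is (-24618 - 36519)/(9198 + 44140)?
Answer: -61137/53338 ≈ -1.1462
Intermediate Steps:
(-24618 - 36519)/(9198 + 44140) = -61137/53338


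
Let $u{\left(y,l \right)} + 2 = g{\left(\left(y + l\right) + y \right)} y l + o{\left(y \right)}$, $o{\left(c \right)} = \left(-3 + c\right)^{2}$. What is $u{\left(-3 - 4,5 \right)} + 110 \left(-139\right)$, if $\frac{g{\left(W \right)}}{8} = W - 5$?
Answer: $-11272$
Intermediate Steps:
$g{\left(W \right)} = -40 + 8 W$ ($g{\left(W \right)} = 8 \left(W - 5\right) = 8 \left(-5 + W\right) = -40 + 8 W$)
$u{\left(y,l \right)} = -2 + \left(-3 + y\right)^{2} + l y \left(-40 + 8 l + 16 y\right)$ ($u{\left(y,l \right)} = -2 + \left(\left(-40 + 8 \left(\left(y + l\right) + y\right)\right) y l + \left(-3 + y\right)^{2}\right) = -2 + \left(\left(-40 + 8 \left(\left(l + y\right) + y\right)\right) y l + \left(-3 + y\right)^{2}\right) = -2 + \left(\left(-40 + 8 \left(l + 2 y\right)\right) y l + \left(-3 + y\right)^{2}\right) = -2 + \left(\left(-40 + \left(8 l + 16 y\right)\right) y l + \left(-3 + y\right)^{2}\right) = -2 + \left(\left(-40 + 8 l + 16 y\right) y l + \left(-3 + y\right)^{2}\right) = -2 + \left(y \left(-40 + 8 l + 16 y\right) l + \left(-3 + y\right)^{2}\right) = -2 + \left(l y \left(-40 + 8 l + 16 y\right) + \left(-3 + y\right)^{2}\right) = -2 + \left(\left(-3 + y\right)^{2} + l y \left(-40 + 8 l + 16 y\right)\right) = -2 + \left(-3 + y\right)^{2} + l y \left(-40 + 8 l + 16 y\right)$)
$u{\left(-3 - 4,5 \right)} + 110 \left(-139\right) = \left(-2 + \left(-3 - 7\right)^{2} + 8 \cdot 5 \left(-3 - 4\right) \left(-5 + 5 + 2 \left(-3 - 4\right)\right)\right) + 110 \left(-139\right) = \left(-2 + \left(-3 - 7\right)^{2} + 8 \cdot 5 \left(-3 - 4\right) \left(-5 + 5 + 2 \left(-3 - 4\right)\right)\right) - 15290 = \left(-2 + \left(-3 - 7\right)^{2} + 8 \cdot 5 \left(-7\right) \left(-5 + 5 + 2 \left(-7\right)\right)\right) - 15290 = \left(-2 + \left(-10\right)^{2} + 8 \cdot 5 \left(-7\right) \left(-5 + 5 - 14\right)\right) - 15290 = \left(-2 + 100 + 8 \cdot 5 \left(-7\right) \left(-14\right)\right) - 15290 = \left(-2 + 100 + 3920\right) - 15290 = 4018 - 15290 = -11272$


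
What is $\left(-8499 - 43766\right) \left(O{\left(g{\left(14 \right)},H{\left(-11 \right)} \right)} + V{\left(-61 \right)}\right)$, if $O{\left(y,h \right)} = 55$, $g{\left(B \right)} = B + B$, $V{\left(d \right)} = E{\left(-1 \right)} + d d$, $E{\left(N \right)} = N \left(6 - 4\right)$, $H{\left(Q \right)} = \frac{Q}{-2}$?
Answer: $-197248110$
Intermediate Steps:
$H{\left(Q \right)} = - \frac{Q}{2}$ ($H{\left(Q \right)} = Q \left(- \frac{1}{2}\right) = - \frac{Q}{2}$)
$E{\left(N \right)} = 2 N$ ($E{\left(N \right)} = N 2 = 2 N$)
$V{\left(d \right)} = -2 + d^{2}$ ($V{\left(d \right)} = 2 \left(-1\right) + d d = -2 + d^{2}$)
$g{\left(B \right)} = 2 B$
$\left(-8499 - 43766\right) \left(O{\left(g{\left(14 \right)},H{\left(-11 \right)} \right)} + V{\left(-61 \right)}\right) = \left(-8499 - 43766\right) \left(55 - \left(2 - \left(-61\right)^{2}\right)\right) = - 52265 \left(55 + \left(-2 + 3721\right)\right) = - 52265 \left(55 + 3719\right) = \left(-52265\right) 3774 = -197248110$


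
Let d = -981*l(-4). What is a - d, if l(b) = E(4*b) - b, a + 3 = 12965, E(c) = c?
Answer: 1190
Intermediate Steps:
a = 12962 (a = -3 + 12965 = 12962)
l(b) = 3*b (l(b) = 4*b - b = 3*b)
d = 11772 (d = -2943*(-4) = -981*(-12) = 11772)
a - d = 12962 - 1*11772 = 12962 - 11772 = 1190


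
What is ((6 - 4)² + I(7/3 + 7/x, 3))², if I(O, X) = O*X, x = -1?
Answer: 100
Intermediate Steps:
((6 - 4)² + I(7/3 + 7/x, 3))² = ((6 - 4)² + (7/3 + 7/(-1))*3)² = (2² + (7*(⅓) + 7*(-1))*3)² = (4 + (7/3 - 7)*3)² = (4 - 14/3*3)² = (4 - 14)² = (-10)² = 100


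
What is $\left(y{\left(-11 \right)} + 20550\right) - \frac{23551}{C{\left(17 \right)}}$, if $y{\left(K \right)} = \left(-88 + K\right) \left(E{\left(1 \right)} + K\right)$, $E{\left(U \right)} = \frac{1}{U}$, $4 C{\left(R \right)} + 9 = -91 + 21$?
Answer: $\frac{1795864}{79} \approx 22732.0$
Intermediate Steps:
$C{\left(R \right)} = - \frac{79}{4}$ ($C{\left(R \right)} = - \frac{9}{4} + \frac{-91 + 21}{4} = - \frac{9}{4} + \frac{1}{4} \left(-70\right) = - \frac{9}{4} - \frac{35}{2} = - \frac{79}{4}$)
$y{\left(K \right)} = \left(1 + K\right) \left(-88 + K\right)$ ($y{\left(K \right)} = \left(-88 + K\right) \left(1^{-1} + K\right) = \left(-88 + K\right) \left(1 + K\right) = \left(1 + K\right) \left(-88 + K\right)$)
$\left(y{\left(-11 \right)} + 20550\right) - \frac{23551}{C{\left(17 \right)}} = \left(\left(-88 + \left(-11\right)^{2} - -957\right) + 20550\right) - \frac{23551}{- \frac{79}{4}} = \left(\left(-88 + 121 + 957\right) + 20550\right) - - \frac{94204}{79} = \left(990 + 20550\right) + \frac{94204}{79} = 21540 + \frac{94204}{79} = \frac{1795864}{79}$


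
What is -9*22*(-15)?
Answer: 2970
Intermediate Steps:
-9*22*(-15) = -198*(-15) = 2970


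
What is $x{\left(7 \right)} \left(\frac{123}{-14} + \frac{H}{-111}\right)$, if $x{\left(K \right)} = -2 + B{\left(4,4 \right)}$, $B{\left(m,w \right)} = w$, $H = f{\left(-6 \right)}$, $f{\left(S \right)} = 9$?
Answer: $- \frac{4593}{259} \approx -17.734$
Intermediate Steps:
$H = 9$
$x{\left(K \right)} = 2$ ($x{\left(K \right)} = -2 + 4 = 2$)
$x{\left(7 \right)} \left(\frac{123}{-14} + \frac{H}{-111}\right) = 2 \left(\frac{123}{-14} + \frac{9}{-111}\right) = 2 \left(123 \left(- \frac{1}{14}\right) + 9 \left(- \frac{1}{111}\right)\right) = 2 \left(- \frac{123}{14} - \frac{3}{37}\right) = 2 \left(- \frac{4593}{518}\right) = - \frac{4593}{259}$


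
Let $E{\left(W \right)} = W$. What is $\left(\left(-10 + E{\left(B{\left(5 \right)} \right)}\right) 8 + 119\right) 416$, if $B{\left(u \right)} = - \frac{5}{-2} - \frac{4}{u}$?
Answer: $\frac{109408}{5} \approx 21882.0$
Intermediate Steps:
$B{\left(u \right)} = \frac{5}{2} - \frac{4}{u}$ ($B{\left(u \right)} = \left(-5\right) \left(- \frac{1}{2}\right) - \frac{4}{u} = \frac{5}{2} - \frac{4}{u}$)
$\left(\left(-10 + E{\left(B{\left(5 \right)} \right)}\right) 8 + 119\right) 416 = \left(\left(-10 + \left(\frac{5}{2} - \frac{4}{5}\right)\right) 8 + 119\right) 416 = \left(\left(-10 + \frac{17}{10}\right) 8 + 119\right) 416 = \left(\left(- \frac{83}{10}\right) 8 + 119\right) 416 = \left(- \frac{332}{5} + 119\right) 416 = \frac{263}{5} \cdot 416 = \frac{109408}{5}$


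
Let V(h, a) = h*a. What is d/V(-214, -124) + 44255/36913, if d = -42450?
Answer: -196303085/489761684 ≈ -0.40081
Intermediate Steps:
V(h, a) = a*h
d/V(-214, -124) + 44255/36913 = -42450/((-124*(-214))) + 44255/36913 = -42450/26536 + 44255*(1/36913) = -42450*1/26536 + 44255/36913 = -21225/13268 + 44255/36913 = -196303085/489761684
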